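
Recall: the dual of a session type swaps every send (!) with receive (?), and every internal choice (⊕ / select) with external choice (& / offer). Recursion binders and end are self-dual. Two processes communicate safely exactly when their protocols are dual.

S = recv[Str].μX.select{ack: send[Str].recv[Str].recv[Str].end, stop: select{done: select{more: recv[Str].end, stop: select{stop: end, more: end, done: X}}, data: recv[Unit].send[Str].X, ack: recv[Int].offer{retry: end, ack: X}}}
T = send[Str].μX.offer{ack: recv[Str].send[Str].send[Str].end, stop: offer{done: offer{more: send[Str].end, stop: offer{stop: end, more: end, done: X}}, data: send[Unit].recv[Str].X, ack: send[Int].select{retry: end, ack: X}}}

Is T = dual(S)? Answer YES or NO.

YES

recv[Str] | send[Str]  ✓
  μX | μX  ✓ (binder kept)
    select{ack,stop} | offer{ack,stop}  ✓ label sets agree
      [ack]
        send[Str] | recv[Str]  ✓
          recv[Str] | send[Str]  ✓
            recv[Str] | send[Str]  ✓
              end | end  ✓
      [stop]
        select{done,data,ack} | offer{done,data,ack}  ✓ label sets agree
          [done]
            select{more,stop} | offer{more,stop}  ✓ label sets agree
              [more]
                recv[Str] | send[Str]  ✓
                  end | end  ✓
              [stop]
                select{stop,more,done} | offer{stop,more,done}  ✓ label sets agree
                  [stop]
                    end | end  ✓
                  [more]
                    end | end  ✓
                  [done]
                    X | X  ✓
          [data]
            recv[Unit] | send[Unit]  ✓
              send[Str] | recv[Str]  ✓
                X | X  ✓
          [ack]
            recv[Int] | send[Int]  ✓
              offer{retry,ack} | select{retry,ack}  ✓ label sets agree
                [retry]
                  end | end  ✓
                [ack]
                  X | X  ✓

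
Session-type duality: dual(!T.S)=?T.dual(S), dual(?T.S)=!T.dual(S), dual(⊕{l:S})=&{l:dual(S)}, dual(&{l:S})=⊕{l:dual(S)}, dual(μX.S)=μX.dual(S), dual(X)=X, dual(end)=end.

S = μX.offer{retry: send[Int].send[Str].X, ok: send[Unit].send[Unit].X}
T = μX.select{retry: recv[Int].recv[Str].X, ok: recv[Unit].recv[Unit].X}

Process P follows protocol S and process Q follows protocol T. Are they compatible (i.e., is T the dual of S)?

μX vs μX  match (μ self-dual)
  offer{retry,ok} vs select{retry,ok}  match label sets agree
    [retry]
      send[Int] vs recv[Int]  match
        send[Str] vs recv[Str]  match
          X vs X  match
    [ok]
      send[Unit] vs recv[Unit]  match
        send[Unit] vs recv[Unit]  match
          X vs X  match

YES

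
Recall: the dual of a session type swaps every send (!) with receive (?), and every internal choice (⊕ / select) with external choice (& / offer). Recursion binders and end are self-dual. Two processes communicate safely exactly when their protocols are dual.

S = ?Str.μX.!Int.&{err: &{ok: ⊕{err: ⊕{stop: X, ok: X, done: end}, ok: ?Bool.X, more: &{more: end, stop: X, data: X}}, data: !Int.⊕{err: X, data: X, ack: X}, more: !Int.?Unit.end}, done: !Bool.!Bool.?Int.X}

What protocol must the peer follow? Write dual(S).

?Str = !Str
  μX = μX  (binder kept)
    !Int = ?Int
      &{err,done} = ⊕{err,done}  (&→⊕)
        • err:
          &{ok,data,more} = ⊕{ok,data,more}  (&→⊕)
            • ok:
              ⊕{err,ok,more} = &{err,ok,more}  (⊕→&)
                • err:
                  ⊕{stop,ok,done} = &{stop,ok,done}  (⊕→&)
                    • stop:
                      X ↦ X
                    • ok:
                      X ↦ X
                    • done:
                      end ↦ end
                • ok:
                  ?Bool = !Bool
                    X ↦ X
                • more:
                  &{more,stop,data} = ⊕{more,stop,data}  (&→⊕)
                    • more:
                      end ↦ end
                    • stop:
                      X ↦ X
                    • data:
                      X ↦ X
            • data:
              !Int = ?Int
                ⊕{err,data,ack} = &{err,data,ack}  (⊕→&)
                  • err:
                    X ↦ X
                  • data:
                    X ↦ X
                  • ack:
                    X ↦ X
            • more:
              !Int = ?Int
                ?Unit = !Unit
                  end ↦ end
        • done:
          !Bool = ?Bool
            !Bool = ?Bool
              ?Int = !Int
                X ↦ X

!Str.μX.?Int.⊕{err: ⊕{ok: &{err: &{stop: X, ok: X, done: end}, ok: !Bool.X, more: ⊕{more: end, stop: X, data: X}}, data: ?Int.&{err: X, data: X, ack: X}, more: ?Int.!Unit.end}, done: ?Bool.?Bool.!Int.X}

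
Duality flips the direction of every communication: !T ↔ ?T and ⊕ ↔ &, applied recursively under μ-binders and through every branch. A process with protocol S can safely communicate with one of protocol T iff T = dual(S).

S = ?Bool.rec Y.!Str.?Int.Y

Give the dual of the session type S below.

!Bool.rec Y.?Str.!Int.Y

?Bool → !Bool
  rec Y → rec Y  (μ self-dual)
    !Str → ?Str
      ?Int → !Int
        Y self-dual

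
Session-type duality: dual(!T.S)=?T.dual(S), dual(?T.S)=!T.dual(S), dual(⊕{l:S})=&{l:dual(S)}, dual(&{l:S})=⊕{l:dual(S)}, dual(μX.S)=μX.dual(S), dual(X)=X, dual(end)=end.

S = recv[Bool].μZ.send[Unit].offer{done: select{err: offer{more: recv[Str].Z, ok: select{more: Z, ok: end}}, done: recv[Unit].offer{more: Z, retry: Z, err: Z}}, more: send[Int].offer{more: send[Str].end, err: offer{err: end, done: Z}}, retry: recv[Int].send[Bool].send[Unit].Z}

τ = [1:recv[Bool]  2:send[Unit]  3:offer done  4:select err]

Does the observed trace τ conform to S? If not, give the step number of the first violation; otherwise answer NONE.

step 1: recv[Bool]  ok  residual = μZ.…
step 2: send[Unit]  ok  residual = offer{done: select{err: offer{more: recv[Str].μZ.…, ok: select{more: μZ.…, ok: end}}, done: recv[Unit].offer{more: μZ.…, retry: μZ.…, err: μZ.…}}, more: send[Int].offer{more: send[Str].end, err: offer{err: end, done: μZ.…}}, retry: recv[Int].send[Bool].send[Unit].μZ.…}
step 3: offer done  ok  residual = select{err: offer{more: recv[Str].μZ.…, ok: select{more: μZ.…, ok: end}}, done: recv[Unit].offer{more: μZ.…, retry: μZ.…, err: μZ.…}}
step 4: select err  ok  residual = offer{more: recv[Str].μZ.…, ok: select{more: μZ.…, ok: end}}
τ conforms to S (length 4)

NONE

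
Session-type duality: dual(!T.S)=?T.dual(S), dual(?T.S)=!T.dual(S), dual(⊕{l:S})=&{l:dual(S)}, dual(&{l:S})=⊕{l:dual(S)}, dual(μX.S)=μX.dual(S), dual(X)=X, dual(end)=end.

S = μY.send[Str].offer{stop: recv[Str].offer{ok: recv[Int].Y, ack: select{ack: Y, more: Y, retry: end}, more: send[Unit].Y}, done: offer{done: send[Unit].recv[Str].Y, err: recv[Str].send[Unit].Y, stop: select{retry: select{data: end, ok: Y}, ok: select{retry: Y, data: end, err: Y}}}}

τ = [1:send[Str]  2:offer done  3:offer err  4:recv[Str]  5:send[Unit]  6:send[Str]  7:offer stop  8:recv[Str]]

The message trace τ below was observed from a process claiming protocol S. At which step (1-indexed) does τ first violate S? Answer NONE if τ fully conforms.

[1] send[Str]  ok  now at offer{stop: recv[Str].offer{ok: recv[Int].μY.…, ack: select{ack: μY.…, more: μY.…, retry: end}, more: send[Unit].μY.…}, done: offer{done: send[Unit].recv[Str].μY.…, err: recv[Str].send[Unit].μY.…, stop: select{retry: select{data: end, ok: μY.…}, ok: select{retry: μY.…, data: end, err: μY.…}}}}
[2] offer done  ok  now at offer{done: send[Unit].recv[Str].μY.…, err: recv[Str].send[Unit].μY.…, stop: select{retry: select{data: end, ok: μY.…}, ok: select{retry: μY.…, data: end, err: μY.…}}}
[3] offer err  ok  now at recv[Str].send[Unit].μY.…
[4] recv[Str]  ok  now at send[Unit].μY.…
[5] send[Unit]  ok  now at μY.…
[6] send[Str]  ok  now at offer{stop: recv[Str].offer{ok: recv[Int].μY.…, ack: select{ack: μY.…, more: μY.…, retry: end}, more: send[Unit].μY.…}, done: offer{done: send[Unit].recv[Str].μY.…, err: recv[Str].send[Unit].μY.…, stop: select{retry: select{data: end, ok: μY.…}, ok: select{retry: μY.…, data: end, err: μY.…}}}}
[7] offer stop  ok  now at recv[Str].offer{ok: recv[Int].μY.…, ack: select{ack: μY.…, more: μY.…, retry: end}, more: send[Unit].μY.…}
[8] recv[Str]  ok  now at offer{ok: recv[Int].μY.…, ack: select{ack: μY.…, more: μY.…, retry: end}, more: send[Unit].μY.…}
τ conforms to S (length 8)

NONE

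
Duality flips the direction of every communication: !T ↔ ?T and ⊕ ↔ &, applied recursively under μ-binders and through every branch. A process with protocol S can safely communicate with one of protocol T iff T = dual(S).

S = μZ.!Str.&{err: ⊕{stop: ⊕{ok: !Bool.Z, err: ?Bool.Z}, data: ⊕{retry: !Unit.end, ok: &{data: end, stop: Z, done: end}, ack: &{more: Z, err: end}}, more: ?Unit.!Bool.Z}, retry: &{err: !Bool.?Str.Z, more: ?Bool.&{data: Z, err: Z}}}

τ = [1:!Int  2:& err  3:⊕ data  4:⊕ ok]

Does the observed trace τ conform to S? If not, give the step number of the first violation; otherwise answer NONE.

step 1: got !Int, protocol expects !Str  ✗

1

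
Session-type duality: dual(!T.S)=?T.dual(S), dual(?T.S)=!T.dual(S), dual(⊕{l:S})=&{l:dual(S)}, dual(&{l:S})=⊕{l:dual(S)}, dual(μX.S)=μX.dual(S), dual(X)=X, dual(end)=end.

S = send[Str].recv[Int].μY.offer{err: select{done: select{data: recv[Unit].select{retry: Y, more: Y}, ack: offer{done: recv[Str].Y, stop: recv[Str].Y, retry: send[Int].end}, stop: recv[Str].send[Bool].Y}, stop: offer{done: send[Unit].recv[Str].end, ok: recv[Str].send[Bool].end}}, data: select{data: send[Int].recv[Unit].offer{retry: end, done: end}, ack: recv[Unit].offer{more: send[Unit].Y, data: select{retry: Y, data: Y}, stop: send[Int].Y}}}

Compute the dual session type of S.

send[Str] = recv[Str]
  recv[Int] = send[Int]
    μY = μY  (μ self-dual)
      offer{err,data} = select{err,data}  (external→internal)
        case err:
          select{done,stop} = offer{done,stop}  (select→offer)
            case done:
              select{data,ack,stop} = offer{data,ack,stop}  (select→offer)
                case data:
                  recv[Unit] = send[Unit]
                    select{retry,more} = offer{retry,more}  (select→offer)
                      case retry:
                        dual(Y) = Y
                      case more:
                        dual(Y) = Y
                case ack:
                  offer{done,stop,retry} = select{done,stop,retry}  (external→internal)
                    case done:
                      recv[Str] = send[Str]
                        dual(Y) = Y
                    case stop:
                      recv[Str] = send[Str]
                        dual(Y) = Y
                    case retry:
                      send[Int] = recv[Int]
                        dual(end) = end
                case stop:
                  recv[Str] = send[Str]
                    send[Bool] = recv[Bool]
                      dual(Y) = Y
            case stop:
              offer{done,ok} = select{done,ok}  (external→internal)
                case done:
                  send[Unit] = recv[Unit]
                    recv[Str] = send[Str]
                      dual(end) = end
                case ok:
                  recv[Str] = send[Str]
                    send[Bool] = recv[Bool]
                      dual(end) = end
        case data:
          select{data,ack} = offer{data,ack}  (select→offer)
            case data:
              send[Int] = recv[Int]
                recv[Unit] = send[Unit]
                  offer{retry,done} = select{retry,done}  (external→internal)
                    case retry:
                      dual(end) = end
                    case done:
                      dual(end) = end
            case ack:
              recv[Unit] = send[Unit]
                offer{more,data,stop} = select{more,data,stop}  (external→internal)
                  case more:
                    send[Unit] = recv[Unit]
                      dual(Y) = Y
                  case data:
                    select{retry,data} = offer{retry,data}  (select→offer)
                      case retry:
                        dual(Y) = Y
                      case data:
                        dual(Y) = Y
                  case stop:
                    send[Int] = recv[Int]
                      dual(Y) = Y

recv[Str].send[Int].μY.select{err: offer{done: offer{data: send[Unit].offer{retry: Y, more: Y}, ack: select{done: send[Str].Y, stop: send[Str].Y, retry: recv[Int].end}, stop: send[Str].recv[Bool].Y}, stop: select{done: recv[Unit].send[Str].end, ok: send[Str].recv[Bool].end}}, data: offer{data: recv[Int].send[Unit].select{retry: end, done: end}, ack: send[Unit].select{more: recv[Unit].Y, data: offer{retry: Y, data: Y}, stop: recv[Int].Y}}}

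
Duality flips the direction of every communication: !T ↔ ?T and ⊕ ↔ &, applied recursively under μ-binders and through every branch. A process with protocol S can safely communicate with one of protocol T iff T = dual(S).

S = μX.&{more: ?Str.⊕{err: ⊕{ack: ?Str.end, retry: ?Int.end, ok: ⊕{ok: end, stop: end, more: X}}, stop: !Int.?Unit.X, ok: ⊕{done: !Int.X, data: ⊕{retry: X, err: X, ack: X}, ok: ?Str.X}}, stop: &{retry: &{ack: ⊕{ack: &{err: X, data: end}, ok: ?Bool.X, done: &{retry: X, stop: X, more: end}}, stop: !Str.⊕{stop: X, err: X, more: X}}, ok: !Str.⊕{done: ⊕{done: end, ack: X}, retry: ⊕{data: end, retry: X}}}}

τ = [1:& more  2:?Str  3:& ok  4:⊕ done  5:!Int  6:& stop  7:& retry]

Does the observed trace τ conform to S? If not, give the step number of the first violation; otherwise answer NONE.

3

step 1: & more  match  state: ?Str.⊕{err: ⊕{ack: ?Str.end, retry: ?Int.end, ok: ⊕{ok: end, stop: end, more: μX.…}}, stop: !Int.?Unit.μX.…, ok: ⊕{done: !Int.μX.…, data: ⊕{retry: μX.…, err: μX.…, ack: μX.…}, ok: ?Str.μX.…}}
step 2: ?Str  match  state: ⊕{err: ⊕{ack: ?Str.end, retry: ?Int.end, ok: ⊕{ok: end, stop: end, more: μX.…}}, stop: !Int.?Unit.μX.…, ok: ⊕{done: !Int.μX.…, data: ⊕{retry: μX.…, err: μX.…, ack: μX.…}, ok: ?Str.μX.…}}
step 3: got & ok, protocol expects ⊕ err or ⊕ stop or ⊕ ok  ✗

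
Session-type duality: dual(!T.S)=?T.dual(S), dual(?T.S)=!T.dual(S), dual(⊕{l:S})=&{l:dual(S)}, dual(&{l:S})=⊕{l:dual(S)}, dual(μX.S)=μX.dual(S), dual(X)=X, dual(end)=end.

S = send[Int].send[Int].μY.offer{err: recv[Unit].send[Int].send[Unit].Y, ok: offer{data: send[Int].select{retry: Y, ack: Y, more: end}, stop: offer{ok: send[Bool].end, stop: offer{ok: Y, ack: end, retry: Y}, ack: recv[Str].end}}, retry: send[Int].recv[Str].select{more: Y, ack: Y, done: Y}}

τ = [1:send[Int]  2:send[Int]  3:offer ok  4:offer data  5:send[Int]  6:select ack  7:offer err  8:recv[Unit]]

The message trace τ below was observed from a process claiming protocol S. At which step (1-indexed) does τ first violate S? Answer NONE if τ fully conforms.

NONE

@1 send[Int]  ✓  state: send[Int].μY.…
@2 send[Int]  ✓  state: μY.…
@3 offer ok  ✓  state: offer{data: send[Int].select{retry: μY.…, ack: μY.…, more: end}, stop: offer{ok: send[Bool].end, stop: offer{ok: μY.…, ack: end, retry: μY.…}, ack: recv[Str].end}}
@4 offer data  ✓  state: send[Int].select{retry: μY.…, ack: μY.…, more: end}
@5 send[Int]  ✓  state: select{retry: μY.…, ack: μY.…, more: end}
@6 select ack  ✓  state: μY.…
@7 offer err  ✓  state: recv[Unit].send[Int].send[Unit].μY.…
@8 recv[Unit]  ✓  state: send[Int].send[Unit].μY.…
trace exhausted — no violation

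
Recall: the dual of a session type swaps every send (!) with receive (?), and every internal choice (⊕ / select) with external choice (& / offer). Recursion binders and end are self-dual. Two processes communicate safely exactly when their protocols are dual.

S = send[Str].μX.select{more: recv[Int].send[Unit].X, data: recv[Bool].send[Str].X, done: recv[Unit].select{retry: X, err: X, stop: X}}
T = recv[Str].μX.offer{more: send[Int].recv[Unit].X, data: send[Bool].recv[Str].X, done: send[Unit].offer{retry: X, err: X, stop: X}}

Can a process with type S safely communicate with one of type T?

YES

send[Str] vs recv[Str]  ✓
  μX vs μX  ✓ (binder kept)
    select{more,data,done} vs offer{more,data,done}  ✓ same labels
      [more]
        recv[Int] vs send[Int]  ✓
          send[Unit] vs recv[Unit]  ✓
            X vs X  ✓
      [data]
        recv[Bool] vs send[Bool]  ✓
          send[Str] vs recv[Str]  ✓
            X vs X  ✓
      [done]
        recv[Unit] vs send[Unit]  ✓
          select{retry,err,stop} vs offer{retry,err,stop}  ✓ same labels
            [retry]
              X vs X  ✓
            [err]
              X vs X  ✓
            [stop]
              X vs X  ✓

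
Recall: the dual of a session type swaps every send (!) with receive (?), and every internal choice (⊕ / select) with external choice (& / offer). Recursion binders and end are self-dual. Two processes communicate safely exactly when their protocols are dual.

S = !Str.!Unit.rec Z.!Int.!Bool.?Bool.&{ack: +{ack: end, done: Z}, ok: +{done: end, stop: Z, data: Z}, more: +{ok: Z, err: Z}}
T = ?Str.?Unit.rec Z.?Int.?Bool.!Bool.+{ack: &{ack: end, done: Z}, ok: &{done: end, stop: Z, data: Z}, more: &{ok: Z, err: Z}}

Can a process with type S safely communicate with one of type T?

!Str | ?Str  ✓
  !Unit | ?Unit  ✓
    rec Z | rec Z  ✓ (rec unchanged)
      !Int | ?Int  ✓
        !Bool | ?Bool  ✓
          ?Bool | !Bool  ✓
            &{ack,ok,more} | +{ack,ok,more}  ✓ labels match
              [ack]
                +{ack,done} | &{ack,done}  ✓ labels match
                  [ack]
                    end | end  ✓
                  [done]
                    Z | Z  ✓
              [ok]
                +{done,stop,data} | &{done,stop,data}  ✓ labels match
                  [done]
                    end | end  ✓
                  [stop]
                    Z | Z  ✓
                  [data]
                    Z | Z  ✓
              [more]
                +{ok,err} | &{ok,err}  ✓ labels match
                  [ok]
                    Z | Z  ✓
                  [err]
                    Z | Z  ✓

YES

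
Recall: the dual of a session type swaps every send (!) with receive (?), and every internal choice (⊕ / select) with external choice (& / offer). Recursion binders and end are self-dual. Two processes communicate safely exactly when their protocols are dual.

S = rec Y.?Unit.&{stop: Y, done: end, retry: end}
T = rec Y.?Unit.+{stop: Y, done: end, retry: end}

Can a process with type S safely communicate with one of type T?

rec Y ‖ rec Y  match (μ self-dual)
  ?Unit ‖ ?Unit  ✗ same direction on both sides — not dual

NO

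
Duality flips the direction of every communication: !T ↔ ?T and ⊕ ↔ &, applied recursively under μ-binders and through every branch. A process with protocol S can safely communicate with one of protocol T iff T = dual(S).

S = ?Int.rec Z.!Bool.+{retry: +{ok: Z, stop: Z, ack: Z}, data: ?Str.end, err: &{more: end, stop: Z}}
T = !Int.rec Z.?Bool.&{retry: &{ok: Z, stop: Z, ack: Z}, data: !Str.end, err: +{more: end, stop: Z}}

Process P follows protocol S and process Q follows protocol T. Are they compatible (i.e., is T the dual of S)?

YES

?Int ‖ !Int  ✓
  rec Z ‖ rec Z  ✓ (μ self-dual)
    !Bool ‖ ?Bool  ✓
      +{retry,data,err} ‖ &{retry,data,err}  ✓ label sets agree
        • retry:
          +{ok,stop,ack} ‖ &{ok,stop,ack}  ✓ label sets agree
            • ok:
              Z ‖ Z  ✓
            • stop:
              Z ‖ Z  ✓
            • ack:
              Z ‖ Z  ✓
        • data:
          ?Str ‖ !Str  ✓
            end ‖ end  ✓
        • err:
          &{more,stop} ‖ +{more,stop}  ✓ label sets agree
            • more:
              end ‖ end  ✓
            • stop:
              Z ‖ Z  ✓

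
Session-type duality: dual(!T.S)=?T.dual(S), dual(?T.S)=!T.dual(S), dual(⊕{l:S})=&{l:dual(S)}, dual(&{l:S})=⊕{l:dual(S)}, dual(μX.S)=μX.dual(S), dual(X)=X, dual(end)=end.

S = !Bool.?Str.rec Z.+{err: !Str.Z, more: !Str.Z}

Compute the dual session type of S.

?Bool.!Str.rec Z.&{err: ?Str.Z, more: ?Str.Z}

!Bool → ?Bool
  ?Str → !Str
    rec Z → rec Z  (binder kept)
      +{err,more} → &{err,more}  (⊕→&)
        [err]
          !Str → ?Str
            Z ↦ Z
        [more]
          !Str → ?Str
            Z ↦ Z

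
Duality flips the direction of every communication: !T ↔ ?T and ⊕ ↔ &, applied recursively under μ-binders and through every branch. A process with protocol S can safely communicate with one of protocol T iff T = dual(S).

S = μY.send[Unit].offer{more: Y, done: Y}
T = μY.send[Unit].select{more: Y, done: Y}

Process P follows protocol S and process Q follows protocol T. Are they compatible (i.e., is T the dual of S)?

NO

μY ‖ μY  ✓ (rec unchanged)
  send[Unit] ‖ send[Unit]  ✗ same direction on both sides — not dual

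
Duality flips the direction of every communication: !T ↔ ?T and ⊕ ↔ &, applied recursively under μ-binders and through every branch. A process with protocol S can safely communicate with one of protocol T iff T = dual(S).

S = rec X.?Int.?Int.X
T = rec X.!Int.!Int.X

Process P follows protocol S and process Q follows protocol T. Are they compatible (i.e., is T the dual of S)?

YES

rec X | rec X  ok (rec unchanged)
  ?Int | !Int  ok
    ?Int | !Int  ok
      X | X  ok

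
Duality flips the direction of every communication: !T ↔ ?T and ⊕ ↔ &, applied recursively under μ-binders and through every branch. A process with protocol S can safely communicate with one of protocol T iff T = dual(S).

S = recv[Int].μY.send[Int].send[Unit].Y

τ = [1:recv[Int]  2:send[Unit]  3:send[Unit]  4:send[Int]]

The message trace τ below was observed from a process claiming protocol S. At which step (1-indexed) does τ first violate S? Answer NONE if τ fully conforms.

2

step 1: recv[Int]  ✓  state: μY.…
step 2: got send[Unit], protocol expects send[Int]  ✗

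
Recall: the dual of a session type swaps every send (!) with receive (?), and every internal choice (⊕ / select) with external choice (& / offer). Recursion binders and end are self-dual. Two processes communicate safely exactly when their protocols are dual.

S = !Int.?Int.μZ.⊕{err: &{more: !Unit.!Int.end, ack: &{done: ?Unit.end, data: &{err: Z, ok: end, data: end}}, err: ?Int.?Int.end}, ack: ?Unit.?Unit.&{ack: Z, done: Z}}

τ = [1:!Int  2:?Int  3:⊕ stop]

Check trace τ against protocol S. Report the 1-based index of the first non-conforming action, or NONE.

step 1: !Int  ✓  residual = ?Int.μZ.…
step 2: ?Int  ✓  residual = μZ.…
step 3: got ⊕ stop, protocol expects ⊕ err or ⊕ ack  ✗

3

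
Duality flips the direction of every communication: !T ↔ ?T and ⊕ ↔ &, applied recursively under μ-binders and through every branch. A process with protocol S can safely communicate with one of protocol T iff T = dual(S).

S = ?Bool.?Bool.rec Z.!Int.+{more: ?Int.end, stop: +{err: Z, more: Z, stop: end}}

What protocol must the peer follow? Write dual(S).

?Bool ↦ !Bool
  ?Bool ↦ !Bool
    rec Z ↦ rec Z  (rec unchanged)
      !Int ↦ ?Int
        +{more,stop} ↦ &{more,stop}  (internal→external)
          [more]
            ?Int ↦ !Int
              dual(end) = end
          [stop]
            +{err,more,stop} ↦ &{err,more,stop}  (internal→external)
              [err]
                dual(Z) = Z
              [more]
                dual(Z) = Z
              [stop]
                dual(end) = end

!Bool.!Bool.rec Z.?Int.&{more: !Int.end, stop: &{err: Z, more: Z, stop: end}}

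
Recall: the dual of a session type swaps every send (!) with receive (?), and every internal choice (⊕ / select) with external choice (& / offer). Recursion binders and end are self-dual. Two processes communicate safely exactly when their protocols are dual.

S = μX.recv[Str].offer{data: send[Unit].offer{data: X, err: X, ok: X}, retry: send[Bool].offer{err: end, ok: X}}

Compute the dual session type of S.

μX ↦ μX  (μ self-dual)
  recv[Str] ↦ send[Str]
    offer{data,retry} ↦ select{data,retry}  (external→internal)
      • data:
        send[Unit] ↦ recv[Unit]
          offer{data,err,ok} ↦ select{data,err,ok}  (external→internal)
            • data:
              X ↦ X
            • err:
              X ↦ X
            • ok:
              X ↦ X
      • retry:
        send[Bool] ↦ recv[Bool]
          offer{err,ok} ↦ select{err,ok}  (external→internal)
            • err:
              end ↦ end
            • ok:
              X ↦ X

μX.send[Str].select{data: recv[Unit].select{data: X, err: X, ok: X}, retry: recv[Bool].select{err: end, ok: X}}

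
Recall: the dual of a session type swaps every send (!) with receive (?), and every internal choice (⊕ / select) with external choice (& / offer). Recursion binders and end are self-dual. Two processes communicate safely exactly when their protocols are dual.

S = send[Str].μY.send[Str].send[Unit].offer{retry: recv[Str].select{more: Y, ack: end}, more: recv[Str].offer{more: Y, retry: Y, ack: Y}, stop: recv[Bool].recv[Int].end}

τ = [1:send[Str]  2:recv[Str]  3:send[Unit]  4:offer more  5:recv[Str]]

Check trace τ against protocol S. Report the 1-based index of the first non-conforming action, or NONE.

@1 send[Str]  match  now at μY.…
@2 got recv[Str], protocol expects send[Str]  ✗

2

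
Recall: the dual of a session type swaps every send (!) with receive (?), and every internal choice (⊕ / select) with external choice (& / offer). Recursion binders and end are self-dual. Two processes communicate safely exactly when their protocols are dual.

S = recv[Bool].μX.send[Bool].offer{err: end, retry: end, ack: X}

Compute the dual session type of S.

send[Bool].μX.recv[Bool].select{err: end, retry: end, ack: X}

recv[Bool] ↦ send[Bool]
  μX ↦ μX  (μ self-dual)
    send[Bool] ↦ recv[Bool]
      offer{err,retry,ack} ↦ select{err,retry,ack}  (offer→select)
        • err:
          dual(end) = end
        • retry:
          dual(end) = end
        • ack:
          dual(X) = X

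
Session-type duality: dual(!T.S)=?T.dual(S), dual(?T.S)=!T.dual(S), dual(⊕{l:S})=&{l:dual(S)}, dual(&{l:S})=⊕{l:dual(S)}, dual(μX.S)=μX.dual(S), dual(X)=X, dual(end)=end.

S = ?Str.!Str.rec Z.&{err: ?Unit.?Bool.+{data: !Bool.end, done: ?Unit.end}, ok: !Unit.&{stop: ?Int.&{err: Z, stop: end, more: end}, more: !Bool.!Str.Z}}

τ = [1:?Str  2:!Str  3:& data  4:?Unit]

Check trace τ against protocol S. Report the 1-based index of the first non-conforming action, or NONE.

[1] ?Str  match  cont: !Str.rec Z.…
[2] !Str  match  cont: rec Z.…
[3] got & data, protocol expects & err or & ok  ✗

3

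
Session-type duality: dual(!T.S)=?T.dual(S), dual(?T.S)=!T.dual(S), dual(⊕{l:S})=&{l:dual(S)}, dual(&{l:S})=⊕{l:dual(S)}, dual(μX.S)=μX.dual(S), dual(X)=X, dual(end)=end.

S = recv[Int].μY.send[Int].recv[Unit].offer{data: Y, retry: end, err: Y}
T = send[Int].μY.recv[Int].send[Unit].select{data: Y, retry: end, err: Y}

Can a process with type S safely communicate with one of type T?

YES

recv[Int] | send[Int]  ✓
  μY | μY  ✓ (μ self-dual)
    send[Int] | recv[Int]  ✓
      recv[Unit] | send[Unit]  ✓
        offer{data,retry,err} | select{data,retry,err}  ✓ same labels
          [data]
            Y | Y  ✓
          [retry]
            end | end  ✓
          [err]
            Y | Y  ✓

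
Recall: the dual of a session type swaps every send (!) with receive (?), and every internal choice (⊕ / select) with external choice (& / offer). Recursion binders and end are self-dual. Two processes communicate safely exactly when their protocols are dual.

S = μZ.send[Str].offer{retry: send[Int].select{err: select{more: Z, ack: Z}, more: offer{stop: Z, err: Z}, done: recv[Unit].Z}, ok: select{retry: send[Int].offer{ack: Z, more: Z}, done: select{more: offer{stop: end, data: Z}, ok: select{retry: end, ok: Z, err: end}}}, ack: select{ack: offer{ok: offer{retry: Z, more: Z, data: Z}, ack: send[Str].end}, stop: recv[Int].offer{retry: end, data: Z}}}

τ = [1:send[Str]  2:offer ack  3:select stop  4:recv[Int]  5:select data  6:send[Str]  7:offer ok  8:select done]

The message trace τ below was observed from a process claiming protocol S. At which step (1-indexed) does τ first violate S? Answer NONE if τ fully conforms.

5

step 1: send[Str]  ✓  now at offer{retry: send[Int].select{err: select{more: μZ.…, ack: μZ.…}, more: offer{stop: μZ.…, err: μZ.…}, done: recv[Unit].μZ.…}, ok: select{retry: send[Int].offer{ack: μZ.…, more: μZ.…}, done: select{more: offer{stop: end, data: μZ.…}, ok: select{retry: end, ok: μZ.…, err: end}}}, ack: select{ack: offer{ok: offer{retry: μZ.…, more: μZ.…, data: μZ.…}, ack: send[Str].end}, stop: recv[Int].offer{retry: end, data: μZ.…}}}
step 2: offer ack  ✓  now at select{ack: offer{ok: offer{retry: μZ.…, more: μZ.…, data: μZ.…}, ack: send[Str].end}, stop: recv[Int].offer{retry: end, data: μZ.…}}
step 3: select stop  ✓  now at recv[Int].offer{retry: end, data: μZ.…}
step 4: recv[Int]  ✓  now at offer{retry: end, data: μZ.…}
step 5: got select data, protocol expects offer retry or offer data  ✗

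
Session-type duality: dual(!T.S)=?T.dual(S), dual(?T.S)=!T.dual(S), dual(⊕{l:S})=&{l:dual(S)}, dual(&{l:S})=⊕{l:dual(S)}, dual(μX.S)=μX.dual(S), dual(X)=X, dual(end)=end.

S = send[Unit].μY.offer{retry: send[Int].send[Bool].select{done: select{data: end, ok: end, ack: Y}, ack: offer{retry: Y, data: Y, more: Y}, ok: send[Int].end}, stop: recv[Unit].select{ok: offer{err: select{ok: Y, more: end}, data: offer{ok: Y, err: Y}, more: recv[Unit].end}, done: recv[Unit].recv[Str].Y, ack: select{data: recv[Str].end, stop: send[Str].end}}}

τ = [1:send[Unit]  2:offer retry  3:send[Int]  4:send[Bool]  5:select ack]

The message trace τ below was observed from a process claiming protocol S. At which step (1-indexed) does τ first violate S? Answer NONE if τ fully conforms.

@1 send[Unit]  ✓  cont: μY.…
@2 offer retry  ✓  cont: send[Int].send[Bool].select{done: select{data: end, ok: end, ack: μY.…}, ack: offer{retry: μY.…, data: μY.…, more: μY.…}, ok: send[Int].end}
@3 send[Int]  ✓  cont: send[Bool].select{done: select{data: end, ok: end, ack: μY.…}, ack: offer{retry: μY.…, data: μY.…, more: μY.…}, ok: send[Int].end}
@4 send[Bool]  ✓  cont: select{done: select{data: end, ok: end, ack: μY.…}, ack: offer{retry: μY.…, data: μY.…, more: μY.…}, ok: send[Int].end}
@5 select ack  ✓  cont: offer{retry: μY.…, data: μY.…, more: μY.…}
all 5 steps conform

NONE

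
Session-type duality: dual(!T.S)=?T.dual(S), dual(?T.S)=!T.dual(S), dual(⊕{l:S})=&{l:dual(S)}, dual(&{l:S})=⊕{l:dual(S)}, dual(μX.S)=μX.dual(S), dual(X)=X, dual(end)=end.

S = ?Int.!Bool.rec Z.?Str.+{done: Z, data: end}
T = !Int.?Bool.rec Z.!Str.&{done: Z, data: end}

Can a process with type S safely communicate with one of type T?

YES

?Int ‖ !Int  ok
  !Bool ‖ ?Bool  ok
    rec Z ‖ rec Z  ok (μ self-dual)
      ?Str ‖ !Str  ok
        +{done,data} ‖ &{done,data}  ok same labels
          • done:
            Z ‖ Z  ok
          • data:
            end ‖ end  ok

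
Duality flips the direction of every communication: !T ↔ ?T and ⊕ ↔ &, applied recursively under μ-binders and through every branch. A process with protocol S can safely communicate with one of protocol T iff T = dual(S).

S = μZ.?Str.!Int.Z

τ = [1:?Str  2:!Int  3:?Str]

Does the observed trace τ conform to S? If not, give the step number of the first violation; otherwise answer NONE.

step 1: ?Str  ✓  state: !Int.μZ.…
step 2: !Int  ✓  state: μZ.…
step 3: ?Str  ✓  state: !Int.μZ.…
trace exhausted — no violation

NONE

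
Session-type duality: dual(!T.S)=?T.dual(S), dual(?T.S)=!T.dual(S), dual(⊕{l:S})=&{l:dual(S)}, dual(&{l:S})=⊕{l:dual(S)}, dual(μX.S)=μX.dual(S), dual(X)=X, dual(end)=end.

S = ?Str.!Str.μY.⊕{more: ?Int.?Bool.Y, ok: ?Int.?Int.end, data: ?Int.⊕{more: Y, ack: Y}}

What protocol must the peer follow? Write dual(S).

?Str = !Str
  !Str = ?Str
    μY = μY  (μ self-dual)
      ⊕{more,ok,data} = &{more,ok,data}  (select→offer)
        • more:
          ?Int = !Int
            ?Bool = !Bool
              dual(Y) = Y
        • ok:
          ?Int = !Int
            ?Int = !Int
              dual(end) = end
        • data:
          ?Int = !Int
            ⊕{more,ack} = &{more,ack}  (select→offer)
              • more:
                dual(Y) = Y
              • ack:
                dual(Y) = Y

!Str.?Str.μY.&{more: !Int.!Bool.Y, ok: !Int.!Int.end, data: !Int.&{more: Y, ack: Y}}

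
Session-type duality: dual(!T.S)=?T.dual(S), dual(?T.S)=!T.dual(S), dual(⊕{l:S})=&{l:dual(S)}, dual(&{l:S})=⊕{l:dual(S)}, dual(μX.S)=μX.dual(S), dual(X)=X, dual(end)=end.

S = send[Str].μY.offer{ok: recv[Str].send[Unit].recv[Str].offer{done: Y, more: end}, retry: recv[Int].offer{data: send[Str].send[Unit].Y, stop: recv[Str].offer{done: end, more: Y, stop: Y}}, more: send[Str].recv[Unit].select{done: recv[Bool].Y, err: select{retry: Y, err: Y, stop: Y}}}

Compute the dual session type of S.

recv[Str].μY.select{ok: send[Str].recv[Unit].send[Str].select{done: Y, more: end}, retry: send[Int].select{data: recv[Str].recv[Unit].Y, stop: send[Str].select{done: end, more: Y, stop: Y}}, more: recv[Str].send[Unit].offer{done: send[Bool].Y, err: offer{retry: Y, err: Y, stop: Y}}}

send[Str] = recv[Str]
  μY = μY  (rec unchanged)
    offer{ok,retry,more} = select{ok,retry,more}  (external→internal)
      • ok:
        recv[Str] = send[Str]
          send[Unit] = recv[Unit]
            recv[Str] = send[Str]
              offer{done,more} = select{done,more}  (external→internal)
                • done:
                  dual(Y) = Y
                • more:
                  dual(end) = end
      • retry:
        recv[Int] = send[Int]
          offer{data,stop} = select{data,stop}  (external→internal)
            • data:
              send[Str] = recv[Str]
                send[Unit] = recv[Unit]
                  dual(Y) = Y
            • stop:
              recv[Str] = send[Str]
                offer{done,more,stop} = select{done,more,stop}  (external→internal)
                  • done:
                    dual(end) = end
                  • more:
                    dual(Y) = Y
                  • stop:
                    dual(Y) = Y
      • more:
        send[Str] = recv[Str]
          recv[Unit] = send[Unit]
            select{done,err} = offer{done,err}  (internal→external)
              • done:
                recv[Bool] = send[Bool]
                  dual(Y) = Y
              • err:
                select{retry,err,stop} = offer{retry,err,stop}  (internal→external)
                  • retry:
                    dual(Y) = Y
                  • err:
                    dual(Y) = Y
                  • stop:
                    dual(Y) = Y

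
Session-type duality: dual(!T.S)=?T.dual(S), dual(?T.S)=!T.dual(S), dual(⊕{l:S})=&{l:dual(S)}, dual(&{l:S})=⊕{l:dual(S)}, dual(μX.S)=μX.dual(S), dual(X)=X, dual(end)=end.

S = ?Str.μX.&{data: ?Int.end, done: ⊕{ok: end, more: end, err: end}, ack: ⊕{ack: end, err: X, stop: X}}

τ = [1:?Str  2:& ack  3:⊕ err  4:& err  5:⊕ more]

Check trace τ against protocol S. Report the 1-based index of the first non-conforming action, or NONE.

@1 ?Str  ok  state: μX.…
@2 & ack  ok  state: ⊕{ack: end, err: μX.…, stop: μX.…}
@3 ⊕ err  ok  state: μX.…
@4 got & err, protocol expects & data or & done or & ack  ✗

4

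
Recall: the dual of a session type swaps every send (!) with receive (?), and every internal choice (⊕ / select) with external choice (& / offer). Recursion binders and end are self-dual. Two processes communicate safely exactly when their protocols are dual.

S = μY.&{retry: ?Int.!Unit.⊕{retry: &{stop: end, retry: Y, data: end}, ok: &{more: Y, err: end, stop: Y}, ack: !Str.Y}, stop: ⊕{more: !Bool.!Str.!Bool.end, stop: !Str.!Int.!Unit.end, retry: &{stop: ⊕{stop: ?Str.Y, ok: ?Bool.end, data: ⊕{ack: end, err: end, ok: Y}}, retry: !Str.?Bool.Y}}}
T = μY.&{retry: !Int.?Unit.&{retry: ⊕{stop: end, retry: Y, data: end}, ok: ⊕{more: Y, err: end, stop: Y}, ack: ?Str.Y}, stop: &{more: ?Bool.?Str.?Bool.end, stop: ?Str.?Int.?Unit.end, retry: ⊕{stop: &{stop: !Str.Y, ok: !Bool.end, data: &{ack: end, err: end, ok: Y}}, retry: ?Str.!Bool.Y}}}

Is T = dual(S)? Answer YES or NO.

μY vs μY  match (rec unchanged)
  &{retry,stop} vs &{retry,stop}  ✗ choice polarity not flipped — not dual

NO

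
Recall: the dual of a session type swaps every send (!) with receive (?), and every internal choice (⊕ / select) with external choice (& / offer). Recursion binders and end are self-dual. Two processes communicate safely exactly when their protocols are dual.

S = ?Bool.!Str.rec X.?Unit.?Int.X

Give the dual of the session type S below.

!Bool.?Str.rec X.!Unit.!Int.X

?Bool → !Bool
  !Str → ?Str
    rec X → rec X  (binder kept)
      ?Unit → !Unit
        ?Int → !Int
          dual(X) = X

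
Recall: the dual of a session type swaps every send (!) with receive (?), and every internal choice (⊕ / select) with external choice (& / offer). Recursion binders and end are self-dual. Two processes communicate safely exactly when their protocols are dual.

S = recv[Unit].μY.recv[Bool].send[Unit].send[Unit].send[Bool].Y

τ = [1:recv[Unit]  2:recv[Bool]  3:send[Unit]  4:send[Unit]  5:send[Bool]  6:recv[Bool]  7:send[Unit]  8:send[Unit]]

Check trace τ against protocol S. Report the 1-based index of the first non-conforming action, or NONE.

NONE

[1] recv[Unit]  ✓  cont: μY.…
[2] recv[Bool]  ✓  cont: send[Unit].send[Unit].send[Bool].μY.…
[3] send[Unit]  ✓  cont: send[Unit].send[Bool].μY.…
[4] send[Unit]  ✓  cont: send[Bool].μY.…
[5] send[Bool]  ✓  cont: μY.…
[6] recv[Bool]  ✓  cont: send[Unit].send[Unit].send[Bool].μY.…
[7] send[Unit]  ✓  cont: send[Unit].send[Bool].μY.…
[8] send[Unit]  ✓  cont: send[Bool].μY.…
all 8 steps conform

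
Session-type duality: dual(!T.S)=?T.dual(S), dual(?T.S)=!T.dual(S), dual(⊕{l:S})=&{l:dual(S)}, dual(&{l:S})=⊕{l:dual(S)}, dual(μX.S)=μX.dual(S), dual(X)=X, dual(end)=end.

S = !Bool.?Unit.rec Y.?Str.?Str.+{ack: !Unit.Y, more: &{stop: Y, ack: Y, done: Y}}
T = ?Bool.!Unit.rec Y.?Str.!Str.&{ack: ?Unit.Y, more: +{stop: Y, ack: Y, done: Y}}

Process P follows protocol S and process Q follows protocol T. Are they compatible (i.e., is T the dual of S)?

NO

!Bool ‖ ?Bool  ok
  ?Unit ‖ !Unit  ok
    rec Y ‖ rec Y  ok (binder kept)
      ?Str ‖ ?Str  ✗ same direction on both sides — not dual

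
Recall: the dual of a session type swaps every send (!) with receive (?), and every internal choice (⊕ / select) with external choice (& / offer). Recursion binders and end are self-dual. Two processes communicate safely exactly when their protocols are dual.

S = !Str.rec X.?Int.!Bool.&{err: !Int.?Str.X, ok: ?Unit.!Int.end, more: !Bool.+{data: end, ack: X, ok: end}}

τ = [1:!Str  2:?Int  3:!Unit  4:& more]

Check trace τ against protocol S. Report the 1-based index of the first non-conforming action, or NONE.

@1 !Str  match  now at rec X.…
@2 ?Int  match  now at !Bool.&{err: !Int.?Str.rec X.…, ok: ?Unit.!Int.end, more: !Bool.+{data: end, ack: rec X.…, ok: end}}
@3 got !Unit, protocol expects !Bool  ✗

3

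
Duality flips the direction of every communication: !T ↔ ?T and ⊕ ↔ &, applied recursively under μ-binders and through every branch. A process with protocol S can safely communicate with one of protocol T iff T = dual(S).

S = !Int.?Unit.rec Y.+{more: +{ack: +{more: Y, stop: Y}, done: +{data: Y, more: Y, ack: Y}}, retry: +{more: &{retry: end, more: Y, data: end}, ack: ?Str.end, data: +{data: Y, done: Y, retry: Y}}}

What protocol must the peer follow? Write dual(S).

!Int → ?Int
  ?Unit → !Unit
    rec Y → rec Y  (μ self-dual)
      +{more,retry} → &{more,retry}  (select→offer)
        [more]
          +{ack,done} → &{ack,done}  (select→offer)
            [ack]
              +{more,stop} → &{more,stop}  (select→offer)
                [more]
                  Y ↦ Y
                [stop]
                  Y ↦ Y
            [done]
              +{data,more,ack} → &{data,more,ack}  (select→offer)
                [data]
                  Y ↦ Y
                [more]
                  Y ↦ Y
                [ack]
                  Y ↦ Y
        [retry]
          +{more,ack,data} → &{more,ack,data}  (select→offer)
            [more]
              &{retry,more,data} → +{retry,more,data}  (external→internal)
                [retry]
                  end ↦ end
                [more]
                  Y ↦ Y
                [data]
                  end ↦ end
            [ack]
              ?Str → !Str
                end ↦ end
            [data]
              +{data,done,retry} → &{data,done,retry}  (select→offer)
                [data]
                  Y ↦ Y
                [done]
                  Y ↦ Y
                [retry]
                  Y ↦ Y

?Int.!Unit.rec Y.&{more: &{ack: &{more: Y, stop: Y}, done: &{data: Y, more: Y, ack: Y}}, retry: &{more: +{retry: end, more: Y, data: end}, ack: !Str.end, data: &{data: Y, done: Y, retry: Y}}}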